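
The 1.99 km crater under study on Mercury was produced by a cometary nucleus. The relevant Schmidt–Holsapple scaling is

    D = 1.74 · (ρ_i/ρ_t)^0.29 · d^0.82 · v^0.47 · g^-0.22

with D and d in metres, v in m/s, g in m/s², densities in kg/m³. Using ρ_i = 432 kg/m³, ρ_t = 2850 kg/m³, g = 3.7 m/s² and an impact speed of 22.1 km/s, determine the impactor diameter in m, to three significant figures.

d ≈ 48.1 m

Rearranging for d: d = [D / (1.74 · (432/2850)^0.29 · 22100^0.47 · 3.7^-0.22)]^(1/0.82).
D = 1990 m.
(432/2850)^0.29 = 0.5786
22100^0.47 = 110.1
3.7^-0.22 = 0.7499
Denominator = 1.74 × 0.5786 × 110.1 × 0.7499 = 83.12
D / 83.12 = 1990 / 83.12 = 23.94
d = 23.94^(1/0.82) = 23.94^1.2195 = 48.07 m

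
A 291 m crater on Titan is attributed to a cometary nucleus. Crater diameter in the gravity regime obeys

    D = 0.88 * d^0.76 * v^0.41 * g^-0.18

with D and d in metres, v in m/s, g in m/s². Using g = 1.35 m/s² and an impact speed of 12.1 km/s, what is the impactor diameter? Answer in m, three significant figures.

Rearranging for d: d = [D / (0.88 · 12100^0.41 · 1.35^-0.18)]^(1/0.76).
12100^0.41 = 47.20
1.35^-0.18 = 0.9474
Denominator = 0.88 × 47.20 × 0.9474 = 39.35
D / 39.35 = 291 / 39.35 = 7.395
d = 7.395^(1/0.76) = 7.395^1.3158 = 13.91 m

d ≈ 13.9 m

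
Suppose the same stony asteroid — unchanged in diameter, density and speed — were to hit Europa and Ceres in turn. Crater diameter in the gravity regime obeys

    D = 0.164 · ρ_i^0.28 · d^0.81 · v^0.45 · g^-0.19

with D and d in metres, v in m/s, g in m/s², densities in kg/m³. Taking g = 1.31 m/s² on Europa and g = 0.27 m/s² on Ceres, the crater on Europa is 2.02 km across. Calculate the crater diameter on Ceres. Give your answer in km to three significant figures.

All impactor-dependent factors cancel in the ratio, leaving D_Ceres/D_Europa = (g_Ceres/g_Europa)^-0.19.
(0.27/1.31)^-0.19 = 0.2061^-0.19 = 1.350
D_Ceres = 1.350 × 2.02 km = 2.73 km

D ≈ 2.73 km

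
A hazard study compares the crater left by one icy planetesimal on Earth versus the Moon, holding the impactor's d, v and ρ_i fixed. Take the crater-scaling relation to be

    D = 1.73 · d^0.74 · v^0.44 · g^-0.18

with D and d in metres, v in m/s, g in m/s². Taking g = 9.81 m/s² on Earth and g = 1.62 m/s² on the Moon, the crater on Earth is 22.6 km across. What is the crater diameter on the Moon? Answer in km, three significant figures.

All impactor-dependent factors cancel in the ratio, leaving D_Moon/D_Earth = (g_Moon/g_Earth)^-0.18.
(1.62/9.81)^-0.18 = 0.1651^-0.18 = 1.383
D_Moon = 1.383 × 22.6 km = 31.3 km

D ≈ 31.3 km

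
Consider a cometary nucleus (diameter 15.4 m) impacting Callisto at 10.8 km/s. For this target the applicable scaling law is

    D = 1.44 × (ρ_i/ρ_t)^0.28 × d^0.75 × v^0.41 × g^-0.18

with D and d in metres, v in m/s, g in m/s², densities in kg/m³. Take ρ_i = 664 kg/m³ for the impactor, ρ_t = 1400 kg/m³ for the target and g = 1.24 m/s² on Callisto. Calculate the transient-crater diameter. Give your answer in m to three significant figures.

D ≈ 394 m

In SI units: v = 10800 m/s.
(ρ_i/ρ_t)^0.28 = (664/1400)^0.28 = 0.8115
d^0.75 = 15.4^0.75 = 7.774
v^0.41 = 10800^0.41 = 45.05
g^-0.18 = 1.24^-0.18 = 0.9620
D = 1.44 × 0.8115 × 7.774 × 45.05 × 0.9620 = 393.7 m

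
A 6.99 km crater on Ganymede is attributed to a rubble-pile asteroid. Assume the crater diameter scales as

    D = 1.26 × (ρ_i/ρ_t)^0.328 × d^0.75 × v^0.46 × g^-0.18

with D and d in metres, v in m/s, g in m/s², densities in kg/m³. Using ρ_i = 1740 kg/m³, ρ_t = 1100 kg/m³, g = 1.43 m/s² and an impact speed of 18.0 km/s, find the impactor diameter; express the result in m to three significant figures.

Rearranging for d: d = [D / (1.26 · (1740/1100)^0.328 · 18000^0.46 · 1.43^-0.18)]^(1/0.75).
D = 6990 m.
(1740/1100)^0.328 = 1.162
18000^0.46 = 90.66
1.43^-0.18 = 0.9376
Denominator = 1.26 × 1.162 × 90.66 × 0.9376 = 124.5
D / 124.5 = 6990 / 124.5 = 56.14
d = 56.14^(1/0.75) = 56.14^1.3333 = 214.9 m

d ≈ 215 m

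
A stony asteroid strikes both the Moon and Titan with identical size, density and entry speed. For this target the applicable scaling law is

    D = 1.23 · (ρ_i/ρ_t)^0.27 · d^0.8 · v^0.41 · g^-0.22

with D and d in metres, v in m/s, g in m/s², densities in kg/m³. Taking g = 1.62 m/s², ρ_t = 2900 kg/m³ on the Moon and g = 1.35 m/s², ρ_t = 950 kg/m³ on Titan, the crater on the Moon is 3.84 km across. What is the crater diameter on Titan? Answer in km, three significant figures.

The impactor-only factors (d, v, ρ_i) cancel in the ratio, leaving D_Titan/D_Moon = (g_Titan/g_Moon)^-0.22 · (ρ_t,Moon/ρ_t,Titan)^0.27.
(1.35/1.62)^-0.22 = 0.8333^-0.22 = 1.041
(2900/950)^0.27 = 3.053^0.27 = 1.352
Ratio = 1.041 × 1.352 = 1.407
D_Titan = 1.407 × 3.84 km = 5.40 km

D ≈ 5.40 km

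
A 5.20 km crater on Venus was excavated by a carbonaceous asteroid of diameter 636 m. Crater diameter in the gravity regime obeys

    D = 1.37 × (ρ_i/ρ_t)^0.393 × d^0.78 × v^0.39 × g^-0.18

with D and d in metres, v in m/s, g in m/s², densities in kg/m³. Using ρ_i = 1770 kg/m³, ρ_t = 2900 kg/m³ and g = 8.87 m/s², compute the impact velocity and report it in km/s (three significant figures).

v ≈ 16.8 km/s

Rearranging for v: v = [D / (1.37 · (1770/2900)^0.393 · 636^0.78 · 8.87^-0.18)]^(1/0.39).
D = 5200 m.
(1770/2900)^0.393 = 0.8236
636^0.78 = 153.7
8.87^-0.18 = 0.6751
Denominator = 1.37 × 0.8236 × 153.7 × 0.6751 = 117.1
D / 117.1 = 5200 / 117.1 = 44.41
v = 44.41^(1/0.39) = 44.41^2.5641 = 16761 m/s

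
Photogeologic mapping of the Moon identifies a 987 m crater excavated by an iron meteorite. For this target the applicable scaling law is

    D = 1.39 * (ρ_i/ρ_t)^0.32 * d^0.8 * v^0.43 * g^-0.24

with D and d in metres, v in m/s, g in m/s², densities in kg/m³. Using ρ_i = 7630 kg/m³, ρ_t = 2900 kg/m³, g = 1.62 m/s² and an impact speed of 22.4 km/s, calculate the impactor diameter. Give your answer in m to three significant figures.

d ≈ 13.2 m

Rearranging for d: d = [D / (1.39 · (7630/2900)^0.32 · 22400^0.43 · 1.62^-0.24)]^(1/0.8).
(7630/2900)^0.32 = 1.363
22400^0.43 = 74.23
1.62^-0.24 = 0.8907
Denominator = 1.39 × 1.363 × 74.23 × 0.8907 = 125.3
D / 125.3 = 987 / 125.3 = 7.877
d = 7.877^(1/0.8) = 7.877^1.25 = 13.20 m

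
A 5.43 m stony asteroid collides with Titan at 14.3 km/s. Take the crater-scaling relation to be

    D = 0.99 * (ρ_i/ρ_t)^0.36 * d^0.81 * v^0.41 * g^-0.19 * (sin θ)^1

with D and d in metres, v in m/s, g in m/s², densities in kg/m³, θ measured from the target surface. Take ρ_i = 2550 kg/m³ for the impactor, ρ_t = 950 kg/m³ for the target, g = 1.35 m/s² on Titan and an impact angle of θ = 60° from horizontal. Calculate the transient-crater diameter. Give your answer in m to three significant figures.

D ≈ 230 m

In SI units: v = 14300 m/s.
(ρ_i/ρ_t)^0.36 = (2550/950)^0.36 = 1.427
d^0.81 = 5.43^0.81 = 3.937
v^0.41 = 14300^0.41 = 50.55
g^-0.19 = 1.35^-0.19 = 0.9446
(sin 60°)^1 = 0.8660^1 = 0.8660
D = 0.99 × 1.427 × 3.937 × 50.55 × 0.9446 × 0.8660 = 230.0 m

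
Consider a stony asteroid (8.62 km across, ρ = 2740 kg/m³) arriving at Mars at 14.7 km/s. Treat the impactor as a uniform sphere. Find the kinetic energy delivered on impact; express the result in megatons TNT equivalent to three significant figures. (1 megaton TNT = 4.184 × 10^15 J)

E ≈ 2.37 × 10^7 Mt TNT

d = 8620 m; v = 14700 m/s.
Mass m = (π/6) ρ d³ = (π/6) × 2740 × (8620)³ = 9.189 × 10^14 kg
E = ½ m v² = 0.5 × 9.189 × 10^14 × (14700)² = 9.928 × 10^22 J
   = 9.928 × 10^22 / 4.184×10^15 = 2.373 × 10^7 Mt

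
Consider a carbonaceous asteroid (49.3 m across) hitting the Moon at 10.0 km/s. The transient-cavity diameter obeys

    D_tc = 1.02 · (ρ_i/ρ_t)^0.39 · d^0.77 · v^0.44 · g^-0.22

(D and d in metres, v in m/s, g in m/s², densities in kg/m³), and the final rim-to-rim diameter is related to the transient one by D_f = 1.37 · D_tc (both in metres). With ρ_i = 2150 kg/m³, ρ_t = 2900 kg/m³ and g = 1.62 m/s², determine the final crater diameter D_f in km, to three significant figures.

D_f ≈ 1.29 km

v = 10000 m/s.
(ρ_i/ρ_t)^0.39 = (2150/2900)^0.39 = 0.8898
d^0.77 = 49.3^0.77 = 20.11
v^0.44 = 10000^0.44 = 57.54
g^-0.22 = 1.62^-0.22 = 0.8993
D_tc = 1.02 × 0.8898 × 20.11 × 57.54 × 0.8993 = 944.5 m
D_f = 1.37 × 944.5 = 1294 m
     = 1.294 km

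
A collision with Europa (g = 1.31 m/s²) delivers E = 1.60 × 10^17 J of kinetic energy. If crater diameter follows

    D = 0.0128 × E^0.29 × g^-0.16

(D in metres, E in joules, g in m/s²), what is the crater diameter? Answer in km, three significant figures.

E^0.29 = (1.60 × 10^17)^0.29 = 9.754 × 10^4
g^-0.16 = 1.31^-0.16 = 0.9577
D = 0.0128 × 9.754 × 10^4 × 0.9577 = 1196 m
   = 1.196 km

D ≈ 1.20 km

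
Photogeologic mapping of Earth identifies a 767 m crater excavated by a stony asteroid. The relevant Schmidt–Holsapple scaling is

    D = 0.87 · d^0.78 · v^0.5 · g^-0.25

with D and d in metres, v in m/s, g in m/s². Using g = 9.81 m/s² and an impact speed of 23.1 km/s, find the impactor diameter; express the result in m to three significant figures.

d ≈ 19.8 m

Rearranging for d: d = [D / (0.87 · 23100^0.5 · 9.81^-0.25)]^(1/0.78).
23100^0.5 = 152.0
9.81^-0.25 = 0.5650
Denominator = 0.87 × 152.0 × 0.5650 = 74.72
D / 74.72 = 767 / 74.72 = 10.26
d = 10.26^(1/0.78) = 10.26^1.2821 = 19.79 m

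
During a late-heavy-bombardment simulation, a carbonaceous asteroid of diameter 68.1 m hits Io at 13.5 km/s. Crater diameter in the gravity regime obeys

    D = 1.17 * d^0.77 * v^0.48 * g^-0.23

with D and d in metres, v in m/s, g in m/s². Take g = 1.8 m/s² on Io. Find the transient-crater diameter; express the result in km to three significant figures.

D ≈ 2.53 km

In SI units: v = 13500 m/s.
d^0.77 = 68.1^0.77 = 25.79
v^0.48 = 13500^0.48 = 96.06
g^-0.23 = 1.8^-0.23 = 0.8735
D = 1.17 × 25.79 × 96.06 × 0.8735 = 2532 m
   = 2.532 km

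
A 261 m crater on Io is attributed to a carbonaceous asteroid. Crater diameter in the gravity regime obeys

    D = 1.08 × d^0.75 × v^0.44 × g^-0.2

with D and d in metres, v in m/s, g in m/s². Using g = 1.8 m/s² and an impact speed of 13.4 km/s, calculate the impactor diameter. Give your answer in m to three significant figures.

Rearranging for d: d = [D / (1.08 · 13400^0.44 · 1.8^-0.2)]^(1/0.75).
13400^0.44 = 65.45
1.8^-0.2 = 0.8891
Denominator = 1.08 × 65.45 × 0.8891 = 62.85
D / 62.85 = 261 / 62.85 = 4.153
d = 4.153^(1/0.75) = 4.153^1.3333 = 6.675 m

d ≈ 6.68 m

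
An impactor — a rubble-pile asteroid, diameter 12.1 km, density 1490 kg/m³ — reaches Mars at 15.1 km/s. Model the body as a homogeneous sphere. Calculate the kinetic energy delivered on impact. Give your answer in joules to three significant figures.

E ≈ 1.58 × 10^23 J

d = 12100 m; v = 15100 m/s.
Mass m = (π/6) ρ d³ = (π/6) × 1490 × (12100)³ = 1.382 × 10^15 kg
E = ½ m v² = 0.5 × 1.382 × 10^15 × (15100)² = 1.576 × 10^23 J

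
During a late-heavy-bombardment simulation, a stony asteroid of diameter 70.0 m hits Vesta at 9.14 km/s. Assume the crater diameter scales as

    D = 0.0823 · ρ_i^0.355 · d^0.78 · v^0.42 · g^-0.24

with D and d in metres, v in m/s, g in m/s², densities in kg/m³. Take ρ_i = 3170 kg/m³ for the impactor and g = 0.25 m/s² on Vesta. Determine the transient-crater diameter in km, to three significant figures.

D ≈ 2.54 km

In SI units: v = 9140 m/s.
ρ_i^0.355 = 3170^0.355 = 17.49
d^0.78 = 70^0.78 = 27.49
v^0.42 = 9140^0.42 = 46.09
g^-0.24 = 0.25^-0.24 = 1.395
D = 0.0823 × 17.49 × 27.49 × 46.09 × 1.395 = 2544 m
   = 2.544 km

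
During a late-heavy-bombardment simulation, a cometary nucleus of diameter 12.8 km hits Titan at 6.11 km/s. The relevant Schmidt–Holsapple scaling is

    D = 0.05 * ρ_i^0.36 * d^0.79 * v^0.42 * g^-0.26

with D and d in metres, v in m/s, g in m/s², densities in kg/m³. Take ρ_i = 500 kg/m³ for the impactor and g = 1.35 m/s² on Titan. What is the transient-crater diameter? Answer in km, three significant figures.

D ≈ 29.6 km

In SI units: d = 12800 m, v = 6110 m/s.
ρ_i^0.36 = 500^0.36 = 9.368
d^0.79 = 12800^0.79 = 1757
v^0.42 = 6110^0.42 = 38.92
g^-0.26 = 1.35^-0.26 = 0.9249
D = 0.05 × 9.368 × 1757 × 38.92 × 0.9249 = 29625 m
   = 29.62 km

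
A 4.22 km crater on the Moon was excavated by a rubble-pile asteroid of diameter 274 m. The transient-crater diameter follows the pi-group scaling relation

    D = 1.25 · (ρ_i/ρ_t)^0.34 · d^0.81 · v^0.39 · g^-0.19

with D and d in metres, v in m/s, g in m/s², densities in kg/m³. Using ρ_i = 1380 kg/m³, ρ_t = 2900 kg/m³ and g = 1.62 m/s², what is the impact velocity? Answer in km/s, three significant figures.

v ≈ 23.3 km/s

Rearranging for v: v = [D / (1.25 · (1380/2900)^0.34 · 274^0.81 · 1.62^-0.19)]^(1/0.39).
D = 4220 m.
(1380/2900)^0.34 = 0.7769
274^0.81 = 94.31
1.62^-0.19 = 0.9124
Denominator = 1.25 × 0.7769 × 94.31 × 0.9124 = 83.56
D / 83.56 = 4220 / 83.56 = 50.50
v = 50.50^(1/0.39) = 50.50^2.5641 = 23303 m/s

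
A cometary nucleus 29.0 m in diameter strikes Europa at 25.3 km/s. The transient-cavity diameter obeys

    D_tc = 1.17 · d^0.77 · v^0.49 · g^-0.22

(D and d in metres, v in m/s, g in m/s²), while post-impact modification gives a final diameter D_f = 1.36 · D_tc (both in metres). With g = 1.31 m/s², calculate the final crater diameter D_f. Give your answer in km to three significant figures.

v = 25300 m/s.
d^0.77 = 29^0.77 = 13.37
v^0.49 = 25300^0.49 = 143.7
g^-0.22 = 1.31^-0.22 = 0.9423
D_tc = 1.17 × 13.37 × 143.7 × 0.9423 = 2118 m
D_f = 1.36 × 2118 = 2880 m
     = 2.880 km

D_f ≈ 2.88 km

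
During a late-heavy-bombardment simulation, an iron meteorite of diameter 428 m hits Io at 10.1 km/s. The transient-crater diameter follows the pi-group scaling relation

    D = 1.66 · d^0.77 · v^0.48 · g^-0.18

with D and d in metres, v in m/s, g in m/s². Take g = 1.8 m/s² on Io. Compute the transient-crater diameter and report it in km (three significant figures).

In SI units: v = 10100 m/s.
d^0.77 = 428^0.77 = 106.2
v^0.48 = 10100^0.48 = 83.57
g^-0.18 = 1.8^-0.18 = 0.8996
D = 1.66 × 106.2 × 83.57 × 0.8996 = 13254 m
   = 13.25 km

D ≈ 13.3 km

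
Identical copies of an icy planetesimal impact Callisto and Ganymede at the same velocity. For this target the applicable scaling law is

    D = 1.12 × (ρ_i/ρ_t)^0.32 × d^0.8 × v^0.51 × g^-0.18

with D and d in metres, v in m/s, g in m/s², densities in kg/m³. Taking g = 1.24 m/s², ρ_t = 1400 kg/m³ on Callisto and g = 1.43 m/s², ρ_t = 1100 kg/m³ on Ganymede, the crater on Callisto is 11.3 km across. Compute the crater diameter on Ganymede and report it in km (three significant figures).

D ≈ 11.9 km

The impactor-only factors (d, v, ρ_i) cancel in the ratio, leaving D_Ganymede/D_Callisto = (g_Ganymede/g_Callisto)^-0.18 · (ρ_t,Callisto/ρ_t,Ganymede)^0.32.
(1.43/1.24)^-0.18 = 1.153^-0.18 = 0.9747
(1400/1100)^0.32 = 1.273^0.32 = 1.080
Ratio = 0.9747 × 1.080 = 1.053
D_Ganymede = 1.053 × 11.3 km = 11.9 km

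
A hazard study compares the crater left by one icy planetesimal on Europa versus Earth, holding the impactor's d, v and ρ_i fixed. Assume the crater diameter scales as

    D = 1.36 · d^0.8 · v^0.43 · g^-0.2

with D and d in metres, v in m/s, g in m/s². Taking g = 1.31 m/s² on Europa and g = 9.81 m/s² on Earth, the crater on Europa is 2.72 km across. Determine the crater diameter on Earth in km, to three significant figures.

All impactor-dependent factors cancel in the ratio, leaving D_Earth/D_Europa = (g_Earth/g_Europa)^-0.2.
(9.81/1.31)^-0.2 = 7.489^-0.2 = 0.6685
D_Earth = 0.6685 × 2.72 km = 1.82 km

D ≈ 1.82 km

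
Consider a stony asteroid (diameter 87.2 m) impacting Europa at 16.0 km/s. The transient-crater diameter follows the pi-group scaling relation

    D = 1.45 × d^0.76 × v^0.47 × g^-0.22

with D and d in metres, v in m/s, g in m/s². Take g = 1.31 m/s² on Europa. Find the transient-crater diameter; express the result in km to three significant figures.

In SI units: v = 16000 m/s.
d^0.76 = 87.2^0.76 = 29.84
v^0.47 = 16000^0.47 = 94.61
g^-0.22 = 1.31^-0.22 = 0.9423
D = 1.45 × 29.84 × 94.61 × 0.9423 = 3857 m
   = 3.857 km

D ≈ 3.86 km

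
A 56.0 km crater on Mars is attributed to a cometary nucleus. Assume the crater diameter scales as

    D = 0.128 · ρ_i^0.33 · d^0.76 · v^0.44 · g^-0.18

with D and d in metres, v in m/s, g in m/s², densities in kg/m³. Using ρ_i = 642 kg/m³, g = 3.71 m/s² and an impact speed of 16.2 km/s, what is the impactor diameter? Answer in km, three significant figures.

d ≈ 7.96 km

Rearranging for d: d = [D / (0.128 · 642^0.33 · 16200^0.44 · 3.71^-0.18)]^(1/0.76).
D = 56000 m.
642^0.33 = 8.443
16200^0.44 = 71.15
3.71^-0.18 = 0.7898
Denominator = 0.128 × 8.443 × 71.15 × 0.7898 = 60.73
D / 60.73 = 56000 / 60.73 = 922.1
d = 922.1^(1/0.76) = 922.1^1.3158 = 7963 m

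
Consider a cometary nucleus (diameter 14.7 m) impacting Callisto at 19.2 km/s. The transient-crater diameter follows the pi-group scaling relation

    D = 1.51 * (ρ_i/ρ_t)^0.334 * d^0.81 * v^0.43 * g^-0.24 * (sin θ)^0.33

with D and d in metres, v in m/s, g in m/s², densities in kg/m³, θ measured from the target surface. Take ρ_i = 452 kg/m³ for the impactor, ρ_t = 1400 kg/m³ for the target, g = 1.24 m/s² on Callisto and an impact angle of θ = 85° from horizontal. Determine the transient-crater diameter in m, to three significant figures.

In SI units: v = 19200 m/s.
(ρ_i/ρ_t)^0.334 = (452/1400)^0.334 = 0.6855
d^0.81 = 14.7^0.81 = 8.821
v^0.43 = 19200^0.43 = 69.47
g^-0.24 = 1.24^-0.24 = 0.9497
(sin 85°)^0.33 = 0.9962^0.33 = 0.9987
D = 1.51 × 0.6855 × 8.821 × 69.47 × 0.9497 × 0.9987 = 601.6 m

D ≈ 602 m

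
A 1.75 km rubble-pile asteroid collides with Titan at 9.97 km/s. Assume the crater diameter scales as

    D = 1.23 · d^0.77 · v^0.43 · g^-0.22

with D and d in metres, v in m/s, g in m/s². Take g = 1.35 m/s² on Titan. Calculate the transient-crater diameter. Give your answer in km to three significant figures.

D ≈ 19.0 km

In SI units: d = 1750 m, v = 9970 m/s.
d^0.77 = 1750^0.77 = 314.2
v^0.43 = 9970^0.43 = 52.41
g^-0.22 = 1.35^-0.22 = 0.9361
D = 1.23 × 314.2 × 52.41 × 0.9361 = 18960 m
   = 18.96 km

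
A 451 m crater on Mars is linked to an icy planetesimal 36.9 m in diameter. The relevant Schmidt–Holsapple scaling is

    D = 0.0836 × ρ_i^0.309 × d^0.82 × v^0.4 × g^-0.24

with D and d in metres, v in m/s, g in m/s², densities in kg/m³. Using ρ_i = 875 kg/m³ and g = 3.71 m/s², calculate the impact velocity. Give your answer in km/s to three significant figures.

v ≈ 15.4 km/s

Rearranging for v: v = [D / (0.0836 · 875^0.309 · 36.9^0.82 · 3.71^-0.24)]^(1/0.4).
875^0.309 = 8.111
36.9^0.82 = 19.27
3.71^-0.24 = 0.7300
Denominator = 0.0836 × 8.111 × 19.27 × 0.7300 = 9.539
D / 9.539 = 451 / 9.539 = 47.28
v = 47.28^(1/0.4) = 47.28^2.5 = 15371 m/s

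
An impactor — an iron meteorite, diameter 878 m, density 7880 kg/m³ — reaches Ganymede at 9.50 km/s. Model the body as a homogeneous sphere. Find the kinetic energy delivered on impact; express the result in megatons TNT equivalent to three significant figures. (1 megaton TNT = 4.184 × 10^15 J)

v = 9500 m/s.
Mass m = (π/6) ρ d³ = (π/6) × 7880 × (878)³ = 2.793 × 10^12 kg
E = ½ m v² = 0.5 × 2.793 × 10^12 × (9500)² = 1.260 × 10^20 J
   = 1.260 × 10^20 / 4.184×10^15 = 30115 Mt

E ≈ 30100 Mt TNT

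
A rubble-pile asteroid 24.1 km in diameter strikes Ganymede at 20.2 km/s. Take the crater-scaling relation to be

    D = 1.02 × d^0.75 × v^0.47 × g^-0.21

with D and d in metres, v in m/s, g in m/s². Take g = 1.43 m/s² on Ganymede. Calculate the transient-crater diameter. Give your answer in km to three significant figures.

D ≈ 193 km

In SI units: d = 24100 m, v = 20200 m/s.
d^0.75 = 24100^0.75 = 1934
v^0.47 = 20200^0.47 = 105.6
g^-0.21 = 1.43^-0.21 = 0.9276
D = 1.02 × 1934 × 105.6 × 0.9276 = 1.932 × 10^5 m
   = 193.2 km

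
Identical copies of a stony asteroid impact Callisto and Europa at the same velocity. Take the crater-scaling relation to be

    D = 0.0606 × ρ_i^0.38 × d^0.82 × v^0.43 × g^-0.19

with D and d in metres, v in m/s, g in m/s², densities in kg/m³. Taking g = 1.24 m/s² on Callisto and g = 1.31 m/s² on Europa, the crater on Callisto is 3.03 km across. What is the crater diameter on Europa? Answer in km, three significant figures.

D ≈ 3.00 km

All impactor-dependent factors cancel in the ratio, leaving D_Europa/D_Callisto = (g_Europa/g_Callisto)^-0.19.
(1.31/1.24)^-0.19 = 1.056^-0.19 = 0.9897
D_Europa = 0.9897 × 3.03 km = 3.00 km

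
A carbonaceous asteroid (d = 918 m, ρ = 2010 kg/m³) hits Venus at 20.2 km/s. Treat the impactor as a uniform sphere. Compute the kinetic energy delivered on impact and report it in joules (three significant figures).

E ≈ 1.66 × 10^20 J

v = 20200 m/s.
Mass m = (π/6) ρ d³ = (π/6) × 2010 × (918)³ = 8.142 × 10^11 kg
E = ½ m v² = 0.5 × 8.142 × 10^11 × (20200)² = 1.661 × 10^20 J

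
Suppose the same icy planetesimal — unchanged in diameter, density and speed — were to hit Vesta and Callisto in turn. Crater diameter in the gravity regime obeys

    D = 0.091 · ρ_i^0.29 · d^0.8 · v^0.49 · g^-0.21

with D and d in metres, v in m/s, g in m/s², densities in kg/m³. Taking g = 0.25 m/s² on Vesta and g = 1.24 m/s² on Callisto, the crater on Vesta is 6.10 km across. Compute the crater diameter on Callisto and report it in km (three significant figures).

D ≈ 4.36 km

All impactor-dependent factors cancel in the ratio, leaving D_Callisto/D_Vesta = (g_Callisto/g_Vesta)^-0.21.
(1.24/0.25)^-0.21 = 4.960^-0.21 = 0.7144
D_Callisto = 0.7144 × 6.10 km = 4.36 km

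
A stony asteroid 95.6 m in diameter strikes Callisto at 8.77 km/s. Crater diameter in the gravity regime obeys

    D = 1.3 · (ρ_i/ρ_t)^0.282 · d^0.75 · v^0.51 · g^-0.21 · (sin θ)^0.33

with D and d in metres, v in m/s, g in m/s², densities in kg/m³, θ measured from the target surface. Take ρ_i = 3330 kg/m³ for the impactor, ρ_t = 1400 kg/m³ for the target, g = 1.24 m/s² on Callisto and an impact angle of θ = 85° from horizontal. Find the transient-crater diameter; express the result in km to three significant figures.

D ≈ 4.97 km

In SI units: v = 8770 m/s.
(ρ_i/ρ_t)^0.282 = (3330/1400)^0.282 = 1.277
d^0.75 = 95.6^0.75 = 30.57
v^0.51 = 8770^0.51 = 102.5
g^-0.21 = 1.24^-0.21 = 0.9558
(sin 85°)^0.33 = 0.9962^0.33 = 0.9987
D = 1.3 × 1.277 × 30.57 × 102.5 × 0.9558 × 0.9987 = 4965 m
   = 4.965 km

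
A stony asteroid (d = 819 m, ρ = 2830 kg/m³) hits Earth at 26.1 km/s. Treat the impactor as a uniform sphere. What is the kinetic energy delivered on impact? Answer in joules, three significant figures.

v = 26100 m/s.
Mass m = (π/6) ρ d³ = (π/6) × 2830 × (819)³ = 8.140 × 10^11 kg
E = ½ m v² = 0.5 × 8.140 × 10^11 × (26100)² = 2.773 × 10^20 J

E ≈ 2.77 × 10^20 J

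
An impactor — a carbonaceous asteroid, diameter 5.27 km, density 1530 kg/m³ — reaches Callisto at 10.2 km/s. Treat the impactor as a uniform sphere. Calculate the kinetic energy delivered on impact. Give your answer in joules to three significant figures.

d = 5270 m; v = 10200 m/s.
Mass m = (π/6) ρ d³ = (π/6) × 1530 × (5270)³ = 1.173 × 10^14 kg
E = ½ m v² = 0.5 × 1.173 × 10^14 × (10200)² = 6.102 × 10^21 J

E ≈ 6.10 × 10^21 J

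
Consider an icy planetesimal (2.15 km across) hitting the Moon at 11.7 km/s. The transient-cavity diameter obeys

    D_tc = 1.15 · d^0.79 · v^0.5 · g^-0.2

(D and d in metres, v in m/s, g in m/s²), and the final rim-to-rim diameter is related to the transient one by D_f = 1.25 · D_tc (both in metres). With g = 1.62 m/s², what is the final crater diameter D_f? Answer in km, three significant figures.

D_f ≈ 60.6 km

In SI: d = 2150 m, v = 11700 m/s.
d^0.79 = 2150^0.79 = 429.2
v^0.5 = 11700^0.5 = 108.2
g^-0.2 = 1.62^-0.2 = 0.9080
D_tc = 1.15 × 429.2 × 108.2 × 0.9080 = 48490 m
D_f = 1.25 × 48490 = 60612 m
     = 60.61 km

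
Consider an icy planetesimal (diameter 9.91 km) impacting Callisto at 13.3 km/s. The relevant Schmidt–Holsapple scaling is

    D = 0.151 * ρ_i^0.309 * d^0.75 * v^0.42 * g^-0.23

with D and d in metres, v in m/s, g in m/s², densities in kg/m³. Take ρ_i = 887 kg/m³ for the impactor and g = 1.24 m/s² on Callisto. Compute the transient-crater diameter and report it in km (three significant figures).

D ≈ 62.7 km

In SI units: d = 9910 m, v = 13300 m/s.
ρ_i^0.309 = 887^0.309 = 8.145
d^0.75 = 9910^0.75 = 993.2
v^0.42 = 13300^0.42 = 53.95
g^-0.23 = 1.24^-0.23 = 0.9517
D = 0.151 × 8.145 × 993.2 × 53.95 × 0.9517 = 62719 m
   = 62.72 km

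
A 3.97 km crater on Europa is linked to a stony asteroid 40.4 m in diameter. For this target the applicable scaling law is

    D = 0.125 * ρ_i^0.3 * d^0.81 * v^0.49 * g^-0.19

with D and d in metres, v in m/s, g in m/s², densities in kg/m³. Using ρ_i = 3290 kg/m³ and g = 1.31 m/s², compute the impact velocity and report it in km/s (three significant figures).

Rearranging for v: v = [D / (0.125 · 3290^0.3 · 40.4^0.81 · 1.31^-0.19)]^(1/0.49).
D = 3970 m.
3290^0.3 = 11.35
40.4^0.81 = 20.01
1.31^-0.19 = 0.9500
Denominator = 0.125 × 11.35 × 20.01 × 0.9500 = 26.97
D / 26.97 = 3970 / 26.97 = 147.2
v = 147.2^(1/0.49) = 147.2^2.0408 = 26562 m/s

v ≈ 26.6 km/s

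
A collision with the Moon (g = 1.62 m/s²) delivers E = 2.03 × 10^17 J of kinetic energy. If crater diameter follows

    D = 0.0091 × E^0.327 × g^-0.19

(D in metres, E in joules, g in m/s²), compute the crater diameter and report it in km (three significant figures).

D ≈ 3.79 km

E^0.327 = (2.03 × 10^17)^0.327 = 4.566 × 10^5
g^-0.19 = 1.62^-0.19 = 0.9124
D = 0.0091 × 4.566 × 10^5 × 0.9124 = 3791 m
   = 3.791 km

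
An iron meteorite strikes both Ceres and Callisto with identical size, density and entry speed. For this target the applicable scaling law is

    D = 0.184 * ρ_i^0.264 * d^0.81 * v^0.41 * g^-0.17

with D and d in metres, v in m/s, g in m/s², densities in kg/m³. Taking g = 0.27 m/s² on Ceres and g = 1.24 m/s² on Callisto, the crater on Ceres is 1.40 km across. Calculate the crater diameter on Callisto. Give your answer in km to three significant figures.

All impactor-dependent factors cancel in the ratio, leaving D_Callisto/D_Ceres = (g_Callisto/g_Ceres)^-0.17.
(1.24/0.27)^-0.17 = 4.593^-0.17 = 0.7717
D_Callisto = 0.7717 × 1.40 km = 1.08 km

D ≈ 1.08 km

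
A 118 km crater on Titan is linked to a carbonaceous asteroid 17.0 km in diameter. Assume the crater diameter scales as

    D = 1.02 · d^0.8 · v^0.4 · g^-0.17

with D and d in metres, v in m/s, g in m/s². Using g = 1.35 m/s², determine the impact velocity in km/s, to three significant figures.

Rearranging for v: v = [D / (1.02 · 17000^0.8 · 1.35^-0.17)]^(1/0.4).
D = 118000 m.
17000^0.8 = 2423
1.35^-0.17 = 0.9503
Denominator = 1.02 × 2423 × 0.9503 = 2349
D / 2349 = 118000 / 2349 = 50.23
v = 50.23^(1/0.4) = 50.23^2.5 = 17882 m/s

v ≈ 17.9 km/s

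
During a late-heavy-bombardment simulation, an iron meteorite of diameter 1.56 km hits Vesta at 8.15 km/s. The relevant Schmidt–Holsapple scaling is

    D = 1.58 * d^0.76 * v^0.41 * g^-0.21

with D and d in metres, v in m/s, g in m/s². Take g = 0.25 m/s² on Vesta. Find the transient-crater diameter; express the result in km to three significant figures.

In SI units: d = 1560 m, v = 8150 m/s.
d^0.76 = 1560^0.76 = 267.2
v^0.41 = 8150^0.41 = 40.14
g^-0.21 = 0.25^-0.21 = 1.338
D = 1.58 × 267.2 × 40.14 × 1.338 = 22674 m
   = 22.67 km

D ≈ 22.7 km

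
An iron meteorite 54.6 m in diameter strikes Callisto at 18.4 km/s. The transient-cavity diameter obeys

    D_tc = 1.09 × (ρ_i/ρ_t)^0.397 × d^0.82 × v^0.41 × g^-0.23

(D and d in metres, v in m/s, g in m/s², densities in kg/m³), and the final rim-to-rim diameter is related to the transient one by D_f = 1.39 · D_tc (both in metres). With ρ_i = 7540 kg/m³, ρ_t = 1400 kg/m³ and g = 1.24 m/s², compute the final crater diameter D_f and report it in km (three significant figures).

v = 18400 m/s.
(ρ_i/ρ_t)^0.397 = (7540/1400)^0.397 = 1.951
d^0.82 = 54.6^0.82 = 26.58
v^0.41 = 18400^0.41 = 56.05
g^-0.23 = 1.24^-0.23 = 0.9517
D_tc = 1.09 × 1.951 × 26.58 × 56.05 × 0.9517 = 3015 m
D_f = 1.39 × 3015 = 4191 m
     = 4.191 km

D_f ≈ 4.19 km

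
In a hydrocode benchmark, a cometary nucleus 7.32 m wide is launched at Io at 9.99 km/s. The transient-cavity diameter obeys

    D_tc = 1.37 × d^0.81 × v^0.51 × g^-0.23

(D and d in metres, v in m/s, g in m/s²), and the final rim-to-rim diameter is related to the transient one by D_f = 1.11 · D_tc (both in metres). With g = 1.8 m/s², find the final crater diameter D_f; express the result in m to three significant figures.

D_f ≈ 730 m

v = 9990 m/s.
d^0.81 = 7.32^0.81 = 5.015
v^0.51 = 9990^0.51 = 109.6
g^-0.23 = 1.8^-0.23 = 0.8735
D_tc = 1.37 × 5.015 × 109.6 × 0.8735 = 657.8 m
D_f = 1.11 × 657.8 = 730.2 m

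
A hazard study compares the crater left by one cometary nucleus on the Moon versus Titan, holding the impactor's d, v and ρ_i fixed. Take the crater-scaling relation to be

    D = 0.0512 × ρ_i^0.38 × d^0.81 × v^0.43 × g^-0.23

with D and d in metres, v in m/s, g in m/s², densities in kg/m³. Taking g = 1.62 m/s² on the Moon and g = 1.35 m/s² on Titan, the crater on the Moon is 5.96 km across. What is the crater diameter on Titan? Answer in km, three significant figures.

All impactor-dependent factors cancel in the ratio, leaving D_Titan/D_Moon = (g_Titan/g_Moon)^-0.23.
(1.35/1.62)^-0.23 = 0.8333^-0.23 = 1.043
D_Titan = 1.043 × 5.96 km = 6.22 km

D ≈ 6.22 km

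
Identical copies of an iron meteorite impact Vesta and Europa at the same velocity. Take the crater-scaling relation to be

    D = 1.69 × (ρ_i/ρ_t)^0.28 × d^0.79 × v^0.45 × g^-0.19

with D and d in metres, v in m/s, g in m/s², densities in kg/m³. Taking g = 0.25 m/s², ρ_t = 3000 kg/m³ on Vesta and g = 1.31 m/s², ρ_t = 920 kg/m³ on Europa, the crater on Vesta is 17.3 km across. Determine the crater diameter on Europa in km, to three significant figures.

The impactor-only factors (d, v, ρ_i) cancel in the ratio, leaving D_Europa/D_Vesta = (g_Europa/g_Vesta)^-0.19 · (ρ_t,Vesta/ρ_t,Europa)^0.28.
(1.31/0.25)^-0.19 = 5.240^-0.19 = 0.7300
(3000/920)^0.28 = 3.261^0.28 = 1.392
Ratio = 0.7300 × 1.392 = 1.016
D_Europa = 1.016 × 17.3 km = 17.6 km

D ≈ 17.6 km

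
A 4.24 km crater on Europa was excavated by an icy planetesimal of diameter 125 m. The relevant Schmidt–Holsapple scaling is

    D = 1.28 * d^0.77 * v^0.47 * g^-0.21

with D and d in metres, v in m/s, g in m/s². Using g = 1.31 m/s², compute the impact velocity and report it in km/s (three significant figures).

v ≈ 12.8 km/s

Rearranging for v: v = [D / (1.28 · 125^0.77 · 1.31^-0.21)]^(1/0.47).
D = 4240 m.
125^0.77 = 41.17
1.31^-0.21 = 0.9449
Denominator = 1.28 × 41.17 × 0.9449 = 49.79
D / 49.79 = 4240 / 49.79 = 85.16
v = 85.16^(1/0.47) = 85.16^2.1277 = 12793 m/s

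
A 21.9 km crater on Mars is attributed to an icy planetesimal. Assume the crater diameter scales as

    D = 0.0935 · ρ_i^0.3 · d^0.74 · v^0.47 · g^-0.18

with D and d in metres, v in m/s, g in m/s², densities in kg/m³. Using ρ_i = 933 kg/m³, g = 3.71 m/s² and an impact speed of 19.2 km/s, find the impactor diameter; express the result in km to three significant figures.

Rearranging for d: d = [D / (0.0935 · 933^0.3 · 19200^0.47 · 3.71^-0.18)]^(1/0.74).
D = 21900 m.
933^0.3 = 7.780
19200^0.47 = 103.1
3.71^-0.18 = 0.7898
Denominator = 0.0935 × 7.780 × 103.1 × 0.7898 = 59.23
D / 59.23 = 21900 / 59.23 = 369.7
d = 369.7^(1/0.74) = 369.7^1.3514 = 2953 m

d ≈ 2.95 km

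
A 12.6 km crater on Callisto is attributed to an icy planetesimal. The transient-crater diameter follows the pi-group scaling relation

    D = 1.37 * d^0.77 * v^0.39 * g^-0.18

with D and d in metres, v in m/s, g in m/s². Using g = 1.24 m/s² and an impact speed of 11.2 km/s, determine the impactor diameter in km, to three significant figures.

d ≈ 1.31 km

Rearranging for d: d = [D / (1.37 · 11200^0.39 · 1.24^-0.18)]^(1/0.77).
D = 12600 m.
11200^0.39 = 37.95
1.24^-0.18 = 0.9620
Denominator = 1.37 × 37.95 × 0.9620 = 50.02
D / 50.02 = 12600 / 50.02 = 251.9
d = 251.9^(1/0.77) = 251.9^1.2987 = 1314 m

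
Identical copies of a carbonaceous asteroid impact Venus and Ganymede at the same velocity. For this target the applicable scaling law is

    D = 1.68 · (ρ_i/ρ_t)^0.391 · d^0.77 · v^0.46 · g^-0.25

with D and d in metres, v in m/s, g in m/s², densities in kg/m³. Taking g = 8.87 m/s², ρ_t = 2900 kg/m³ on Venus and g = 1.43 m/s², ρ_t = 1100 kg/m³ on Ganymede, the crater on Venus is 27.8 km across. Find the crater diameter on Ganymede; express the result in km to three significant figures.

D ≈ 64.1 km

The impactor-only factors (d, v, ρ_i) cancel in the ratio, leaving D_Ganymede/D_Venus = (g_Ganymede/g_Venus)^-0.25 · (ρ_t,Venus/ρ_t,Ganymede)^0.391.
(1.43/8.87)^-0.25 = 0.1612^-0.25 = 1.578
(2900/1100)^0.391 = 2.636^0.391 = 1.461
Ratio = 1.578 × 1.461 = 2.305
D_Ganymede = 2.305 × 27.8 km = 64.1 km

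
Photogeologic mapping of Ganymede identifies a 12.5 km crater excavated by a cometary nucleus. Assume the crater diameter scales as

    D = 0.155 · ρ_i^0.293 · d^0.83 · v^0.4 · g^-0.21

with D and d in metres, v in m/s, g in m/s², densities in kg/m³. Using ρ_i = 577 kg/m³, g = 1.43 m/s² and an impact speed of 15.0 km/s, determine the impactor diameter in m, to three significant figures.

d ≈ 919 m

Rearranging for d: d = [D / (0.155 · 577^0.293 · 15000^0.4 · 1.43^-0.21)]^(1/0.83).
D = 12500 m.
577^0.293 = 6.442
15000^0.4 = 46.82
1.43^-0.21 = 0.9276
Denominator = 0.155 × 6.442 × 46.82 × 0.9276 = 43.37
D / 43.37 = 12500 / 43.37 = 288.2
d = 288.2^(1/0.83) = 288.2^1.2048 = 919.3 m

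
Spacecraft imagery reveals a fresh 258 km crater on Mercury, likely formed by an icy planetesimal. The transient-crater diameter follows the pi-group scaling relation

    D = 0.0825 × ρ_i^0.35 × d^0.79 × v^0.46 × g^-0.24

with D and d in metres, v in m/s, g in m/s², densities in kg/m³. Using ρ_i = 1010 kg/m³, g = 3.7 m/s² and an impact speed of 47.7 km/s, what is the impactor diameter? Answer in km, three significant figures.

Rearranging for d: d = [D / (0.0825 · 1010^0.35 · 47700^0.46 · 3.7^-0.24)]^(1/0.79).
D = 258000 m.
1010^0.35 = 11.26
47700^0.46 = 141.9
3.7^-0.24 = 0.7305
Denominator = 0.0825 × 11.26 × 141.9 × 0.7305 = 96.29
D / 96.29 = 258000 / 96.29 = 2679
d = 2679^(1/0.79) = 2679^1.2658 = 21834 m

d ≈ 21.8 km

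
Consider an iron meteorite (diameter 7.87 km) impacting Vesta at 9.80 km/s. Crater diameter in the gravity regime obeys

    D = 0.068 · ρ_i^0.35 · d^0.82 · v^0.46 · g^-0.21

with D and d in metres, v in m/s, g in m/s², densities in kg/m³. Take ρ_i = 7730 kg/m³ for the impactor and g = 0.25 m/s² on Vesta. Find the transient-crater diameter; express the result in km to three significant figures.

D ≈ 224 km

In SI units: d = 7870 m, v = 9800 m/s.
ρ_i^0.35 = 7730^0.35 = 22.95
d^0.82 = 7870^0.82 = 1566
v^0.46 = 9800^0.46 = 68.54
g^-0.21 = 0.25^-0.21 = 1.338
D = 0.068 × 22.95 × 1566 × 68.54 × 1.338 = 2.241 × 10^5 m
   = 224.1 km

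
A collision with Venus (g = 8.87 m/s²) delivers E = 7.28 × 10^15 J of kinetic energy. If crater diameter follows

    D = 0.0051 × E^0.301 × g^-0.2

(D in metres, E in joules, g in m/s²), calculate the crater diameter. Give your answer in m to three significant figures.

D ≈ 196 m

E^0.301 = (7.28 × 10^15)^0.301 = 5.950 × 10^4
g^-0.2 = 8.87^-0.2 = 0.6463
D = 0.0051 × 5.950 × 10^4 × 0.6463 = 196.1 m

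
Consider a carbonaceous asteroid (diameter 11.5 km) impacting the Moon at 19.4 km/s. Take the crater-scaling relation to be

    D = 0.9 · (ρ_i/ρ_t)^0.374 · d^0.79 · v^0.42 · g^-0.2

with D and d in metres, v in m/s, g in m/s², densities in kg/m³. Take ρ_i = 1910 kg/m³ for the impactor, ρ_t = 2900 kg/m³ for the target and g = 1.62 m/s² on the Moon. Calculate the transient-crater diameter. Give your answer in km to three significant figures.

D ≈ 71.3 km

In SI units: d = 11500 m, v = 19400 m/s.
(ρ_i/ρ_t)^0.374 = (1910/2900)^0.374 = 0.8554
d^0.79 = 11500^0.79 = 1614
v^0.42 = 19400^0.42 = 63.22
g^-0.2 = 1.62^-0.2 = 0.9080
D = 0.9 × 0.8554 × 1614 × 63.22 × 0.9080 = 71327 m
   = 71.33 km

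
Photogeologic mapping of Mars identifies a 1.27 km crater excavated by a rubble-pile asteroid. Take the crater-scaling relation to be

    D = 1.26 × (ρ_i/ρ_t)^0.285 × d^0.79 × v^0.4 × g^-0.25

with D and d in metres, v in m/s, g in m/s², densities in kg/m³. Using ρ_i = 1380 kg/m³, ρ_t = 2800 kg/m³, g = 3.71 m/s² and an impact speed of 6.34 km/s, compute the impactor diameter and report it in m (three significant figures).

d ≈ 147 m

Rearranging for d: d = [D / (1.26 · (1380/2800)^0.285 · 6340^0.4 · 3.71^-0.25)]^(1/0.79).
D = 1270 m.
(1380/2800)^0.285 = 0.8174
6340^0.4 = 33.18
3.71^-0.25 = 0.7205
Denominator = 1.26 × 0.8174 × 33.18 × 0.7205 = 24.62
D / 24.62 = 1270 / 24.62 = 51.58
d = 51.58^(1/0.79) = 51.58^1.2658 = 147.1 m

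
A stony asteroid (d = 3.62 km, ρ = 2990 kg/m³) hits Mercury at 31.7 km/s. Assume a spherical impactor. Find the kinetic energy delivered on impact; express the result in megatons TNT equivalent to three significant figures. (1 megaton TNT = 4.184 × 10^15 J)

d = 3620 m; v = 31700 m/s.
Mass m = (π/6) ρ d³ = (π/6) × 2990 × (3620)³ = 7.427 × 10^13 kg
E = ½ m v² = 0.5 × 7.427 × 10^13 × (31700)² = 3.732 × 10^22 J
   = 3.732 × 10^22 / 4.184×10^15 = 8.920 × 10^6 Mt

E ≈ 8.92 × 10^6 Mt TNT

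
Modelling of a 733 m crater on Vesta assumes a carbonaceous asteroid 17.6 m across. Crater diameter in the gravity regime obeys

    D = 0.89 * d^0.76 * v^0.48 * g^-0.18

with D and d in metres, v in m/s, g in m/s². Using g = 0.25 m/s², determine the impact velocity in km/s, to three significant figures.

v ≈ 7.53 km/s

Rearranging for v: v = [D / (0.89 · 17.6^0.76 · 0.25^-0.18)]^(1/0.48).
17.6^0.76 = 8.843
0.25^-0.18 = 1.283
Denominator = 0.89 × 8.843 × 1.283 = 10.10
D / 10.10 = 733 / 10.10 = 72.57
v = 72.57^(1/0.48) = 72.57^2.0833 = 7525 m/s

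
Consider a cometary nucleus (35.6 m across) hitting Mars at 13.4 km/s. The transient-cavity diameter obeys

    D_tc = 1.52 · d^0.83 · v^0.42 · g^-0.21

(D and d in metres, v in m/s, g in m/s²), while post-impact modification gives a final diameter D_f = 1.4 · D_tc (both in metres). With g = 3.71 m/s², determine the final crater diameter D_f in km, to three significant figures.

D_f ≈ 1.70 km

v = 13400 m/s.
d^0.83 = 35.6^0.83 = 19.40
v^0.42 = 13400^0.42 = 54.12
g^-0.21 = 3.71^-0.21 = 0.7593
D_tc = 1.52 × 19.40 × 54.12 × 0.7593 = 1212 m
D_f = 1.4 × 1212 = 1697 m
     = 1.697 km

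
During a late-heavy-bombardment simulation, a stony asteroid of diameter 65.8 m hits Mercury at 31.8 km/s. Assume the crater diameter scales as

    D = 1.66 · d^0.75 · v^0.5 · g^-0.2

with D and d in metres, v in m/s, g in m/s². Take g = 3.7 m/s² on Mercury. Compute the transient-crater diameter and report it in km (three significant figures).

D ≈ 5.26 km

In SI units: v = 31800 m/s.
d^0.75 = 65.8^0.75 = 23.10
v^0.5 = 31800^0.5 = 178.3
g^-0.2 = 3.7^-0.2 = 0.7698
D = 1.66 × 23.10 × 178.3 × 0.7698 = 5263 m
   = 5.263 km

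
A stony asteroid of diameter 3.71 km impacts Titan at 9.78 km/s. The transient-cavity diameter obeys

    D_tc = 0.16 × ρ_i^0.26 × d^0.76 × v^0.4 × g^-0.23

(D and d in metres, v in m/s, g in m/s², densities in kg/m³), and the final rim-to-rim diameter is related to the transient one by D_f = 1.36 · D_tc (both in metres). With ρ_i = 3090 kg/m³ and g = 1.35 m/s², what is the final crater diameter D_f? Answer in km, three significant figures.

In SI: d = 3710 m, v = 9780 m/s.
ρ_i^0.26 = 3090^0.26 = 8.080
d^0.76 = 3710^0.76 = 516.1
v^0.4 = 9780^0.4 = 39.46
g^-0.23 = 1.35^-0.23 = 0.9333
D_tc = 0.16 × 8.080 × 516.1 × 39.46 × 0.9333 = 24570 m
D_f = 1.36 × 24570 = 33415 m
     = 33.42 km

D_f ≈ 33.4 km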